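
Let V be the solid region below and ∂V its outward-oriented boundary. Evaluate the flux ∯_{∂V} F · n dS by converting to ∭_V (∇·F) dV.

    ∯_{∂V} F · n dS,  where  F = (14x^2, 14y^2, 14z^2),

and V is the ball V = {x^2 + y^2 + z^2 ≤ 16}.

By the divergence theorem,

    ∯_{∂V} F · n dS = ∭_V (∇ · F) dV.

Compute the divergence:
    ∇ · F = ∂F_x/∂x + ∂F_y/∂y + ∂F_z/∂z = 28x + 28y + 28z.

In spherical coordinates, x = ρ sin(φ) cos(θ), y = ρ sin(φ) sin(θ), z = ρ cos(φ), dV = ρ^2 sin(φ) dρ dφ dθ, with 0 ≤ ρ ≤ 4, 0 ≤ φ ≤ π, 0 ≤ θ ≤ 2π.

The integrand, after substitution and multiplying by the volume element, becomes (28ρ (sqrt(2)sin(φ)sin(θ + π/4) + cos(φ))) · ρ^2 sin(φ), so

    ∭_V (∇·F) dV = ∫_0^{2π} ∫_0^{π} ∫_0^{4} (28ρ (sqrt(2)sin(φ)sin(θ + π/4) + cos(φ))) · ρ^2 sin(φ) dρ dφ dθ.

Inner (ρ from 0 to 4): 1792(sqrt(2)sin(φ)sin(θ + π/4) + cos(φ))sin(φ).
Middle (φ from 0 to π): 896sqrt(2)π sin(θ + π/4).
Outer (θ from 0 to 2π): 0.

Therefore ∯_{∂V} F · n dS = 0.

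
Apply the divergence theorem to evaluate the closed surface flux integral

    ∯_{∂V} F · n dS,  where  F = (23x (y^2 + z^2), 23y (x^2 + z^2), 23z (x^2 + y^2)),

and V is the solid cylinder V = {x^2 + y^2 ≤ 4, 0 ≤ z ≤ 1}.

By the divergence theorem,

    ∯_{∂V} F · n dS = ∭_V (∇ · F) dV.

Compute the divergence:
    ∇ · F = ∂F_x/∂x + ∂F_y/∂y + ∂F_z/∂z = 23y^2 + 23z^2 + 23x^2 + 23z^2 + 23x^2 + 23y^2 = 46x^2 + 46y^2 + 46z^2.

In cylindrical coordinates, x = r cos(θ), y = r sin(θ), z = z, dV = r dr dθ dz, with 0 ≤ r ≤ 2, 0 ≤ θ ≤ 2π, 0 ≤ z ≤ 1.

The integrand, after substitution and multiplying by the volume element, becomes (46r^2 + 46z^2) · r, so

    ∭_V (∇·F) dV = ∫_0^{2π} ∫_0^{2} ∫_0^{1} (46r^2 + 46z^2) · r dz dr dθ.

Inner (z from 0 to 1): 46r (r^2 + 1/3).
Middle (r from 0 to 2): 644/3.
Outer (θ from 0 to 2π): 1288π/3.

Therefore ∯_{∂V} F · n dS = 1288π/3.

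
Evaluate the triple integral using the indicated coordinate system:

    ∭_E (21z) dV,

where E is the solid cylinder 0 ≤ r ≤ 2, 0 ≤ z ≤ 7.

In cylindrical coordinates, x = r cos(θ), y = r sin(θ), z = z, and dV = r dr dθ dz.

The integrand becomes 21z, so

    ∭_E (21z) dV = ∫_{0}^{2π} ∫_{0}^{2} ∫_{0}^{7} (21z) · r dz dr dθ.

Inner (z): 1029r/2.
Middle (r from 0 to 2): 1029.
Outer (θ): 2058π.

Therefore the triple integral equals 2058π.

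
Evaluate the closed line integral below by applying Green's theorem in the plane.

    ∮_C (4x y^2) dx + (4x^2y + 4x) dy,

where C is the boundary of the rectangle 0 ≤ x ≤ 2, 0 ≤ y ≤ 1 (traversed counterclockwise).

Green's theorem converts the closed line integral into a double integral over the enclosed region D:

    ∮_C P dx + Q dy = ∬_D (∂Q/∂x - ∂P/∂y) dA.

Here P = 4x y^2, Q = 4x^2y + 4x, so

    ∂Q/∂x = 8x y + 4,    ∂P/∂y = 8x y,
    ∂Q/∂x - ∂P/∂y = 4.

D is the region 0 ≤ x ≤ 2, 0 ≤ y ≤ 1. Evaluating the double integral:

    ∬_D (4) dA = ∫_0^{2} ∫_0^{1} (4) dy dx.

Inner (y from 0 to 1): 4.
Outer (x from 0 to 2): 8.

Therefore ∮_C P dx + Q dy = 8.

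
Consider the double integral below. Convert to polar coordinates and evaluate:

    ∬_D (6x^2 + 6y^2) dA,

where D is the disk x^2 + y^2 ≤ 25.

The region D is 0 ≤ r ≤ 5, 0 ≤ θ ≤ 2π in polar coordinates, where x = r cos(θ), y = r sin(θ), and dA = r dr dθ.

Under the substitution, the integrand becomes 6r^2, so

    ∬_D (6x^2 + 6y^2) dA = ∫_{0}^{2π} ∫_{0}^{5} (6r^2) · r dr dθ.

Inner integral (in r): ∫_{0}^{5} (6r^2) · r dr = 1875/2.

Outer integral (in θ): ∫_{0}^{2π} (1875/2) dθ = 1875π.

Therefore ∬_D (6x^2 + 6y^2) dA = 1875π.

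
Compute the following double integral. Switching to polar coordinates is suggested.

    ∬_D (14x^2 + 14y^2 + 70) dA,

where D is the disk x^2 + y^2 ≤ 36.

The region D is 0 ≤ r ≤ 6, 0 ≤ θ ≤ 2π in polar coordinates, where x = r cos(θ), y = r sin(θ), and dA = r dr dθ.

Under the substitution, the integrand becomes 14r^2 + 70, so

    ∬_D (14x^2 + 14y^2 + 70) dA = ∫_{0}^{2π} ∫_{0}^{6} (14r^2 + 70) · r dr dθ.

Inner integral (in r): ∫_{0}^{6} (14r^2 + 70) · r dr = 5796.

Outer integral (in θ): ∫_{0}^{2π} (5796) dθ = 11592π.

Therefore ∬_D (14x^2 + 14y^2 + 70) dA = 11592π.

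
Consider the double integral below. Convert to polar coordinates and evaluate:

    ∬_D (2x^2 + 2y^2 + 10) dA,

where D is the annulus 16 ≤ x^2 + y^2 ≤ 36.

The region D is 4 ≤ r ≤ 6, 0 ≤ θ ≤ 2π in polar coordinates, where x = r cos(θ), y = r sin(θ), and dA = r dr dθ.

Under the substitution, the integrand becomes 2r^2 + 10, so

    ∬_D (2x^2 + 2y^2 + 10) dA = ∫_{0}^{2π} ∫_{4}^{6} (2r^2 + 10) · r dr dθ.

Inner integral (in r): ∫_{4}^{6} (2r^2 + 10) · r dr = 620.

Outer integral (in θ): ∫_{0}^{2π} (620) dθ = 1240π.

Therefore ∬_D (2x^2 + 2y^2 + 10) dA = 1240π.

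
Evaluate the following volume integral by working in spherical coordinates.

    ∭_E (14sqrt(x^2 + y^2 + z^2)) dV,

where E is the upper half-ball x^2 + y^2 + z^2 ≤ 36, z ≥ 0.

In spherical coordinates, x = ρ sin(φ) cos(θ), y = ρ sin(φ) sin(θ), z = ρ cos(φ), and dV = ρ^2 sin(φ) dρ dφ dθ.

The integrand becomes 14ρ, so

    ∭_E (14sqrt(x^2 + y^2 + z^2)) dV = ∫_{0}^{2π} ∫_{0}^{π/2} ∫_{0}^{6} (14ρ) · ρ^2 sin(φ) dρ dφ dθ.

Inner (ρ): 4536sin(φ).
Middle (φ): 4536.
Outer (θ): 9072π.

Therefore the triple integral equals 9072π.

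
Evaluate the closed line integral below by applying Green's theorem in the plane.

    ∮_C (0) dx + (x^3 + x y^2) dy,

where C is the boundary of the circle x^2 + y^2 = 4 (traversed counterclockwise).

Green's theorem converts the closed line integral into a double integral over the enclosed region D:

    ∮_C P dx + Q dy = ∬_D (∂Q/∂x - ∂P/∂y) dA.

Here P = 0, Q = x^3 + x y^2, so

    ∂Q/∂x = 3x^2 + y^2,    ∂P/∂y = 0,
    ∂Q/∂x - ∂P/∂y = 3x^2 + y^2.

D is the region x^2 + y^2 ≤ 4. Evaluating the double integral:

In polar coordinates (x = r cos θ, y = r sin θ, dA = r dr dθ) the integrand becomes r^2(cos(2θ) + 2), so

    ∬_D (3x^2 + y^2) dA = ∫_0^{2π} ∫_0^{2} (r^2(cos(2θ) + 2)) · r dr dθ.

Inner (r from 0 to 2): 4cos(2θ) + 8.
Outer (θ from 0 to 2π): 16π.

Therefore ∮_C P dx + Q dy = 16π.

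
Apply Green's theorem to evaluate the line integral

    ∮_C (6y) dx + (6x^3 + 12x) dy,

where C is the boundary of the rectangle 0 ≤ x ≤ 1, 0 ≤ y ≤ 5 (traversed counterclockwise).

Green's theorem converts the closed line integral into a double integral over the enclosed region D:

    ∮_C P dx + Q dy = ∬_D (∂Q/∂x - ∂P/∂y) dA.

Here P = 6y, Q = 6x^3 + 12x, so

    ∂Q/∂x = 18x^2 + 12,    ∂P/∂y = 6,
    ∂Q/∂x - ∂P/∂y = 18x^2 + 6.

D is the region 0 ≤ x ≤ 1, 0 ≤ y ≤ 5. Evaluating the double integral:

    ∬_D (18x^2 + 6) dA = ∫_0^{1} ∫_0^{5} (18x^2 + 6) dy dx.

Inner (y from 0 to 5): 90x^2 + 30.
Outer (x from 0 to 1): 60.

Therefore ∮_C P dx + Q dy = 60.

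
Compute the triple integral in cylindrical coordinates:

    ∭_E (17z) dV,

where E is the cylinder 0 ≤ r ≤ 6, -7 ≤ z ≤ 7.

In cylindrical coordinates, x = r cos(θ), y = r sin(θ), z = z, and dV = r dr dθ dz.

The integrand becomes 17z, so

    ∭_E (17z) dV = ∫_{0}^{2π} ∫_{0}^{6} ∫_{-7}^{7} (17z) · r dz dr dθ.

Inner (z): 0.
Middle (r from 0 to 6): 0.
Outer (θ): 0.

Therefore the triple integral equals 0.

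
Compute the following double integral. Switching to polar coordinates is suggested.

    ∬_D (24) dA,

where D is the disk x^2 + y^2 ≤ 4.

The region D is 0 ≤ r ≤ 2, 0 ≤ θ ≤ 2π in polar coordinates, where x = r cos(θ), y = r sin(θ), and dA = r dr dθ.

Under the substitution, the integrand becomes 24, so

    ∬_D (24) dA = ∫_{0}^{2π} ∫_{0}^{2} (24) · r dr dθ.

Inner integral (in r): ∫_{0}^{2} (24) · r dr = 48.

Outer integral (in θ): ∫_{0}^{2π} (48) dθ = 96π.

Therefore ∬_D (24) dA = 96π.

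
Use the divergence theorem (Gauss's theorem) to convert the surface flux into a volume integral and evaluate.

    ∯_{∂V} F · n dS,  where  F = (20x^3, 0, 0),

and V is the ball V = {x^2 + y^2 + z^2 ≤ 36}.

By the divergence theorem,

    ∯_{∂V} F · n dS = ∭_V (∇ · F) dV.

Compute the divergence:
    ∇ · F = ∂F_x/∂x + ∂F_y/∂y + ∂F_z/∂z = 60x^2 + 0 + 0 = 60x^2.

In spherical coordinates, x = ρ sin(φ) cos(θ), y = ρ sin(φ) sin(θ), z = ρ cos(φ), dV = ρ^2 sin(φ) dρ dφ dθ, with 0 ≤ ρ ≤ 6, 0 ≤ φ ≤ π, 0 ≤ θ ≤ 2π.

The integrand, after substitution and multiplying by the volume element, becomes (60ρ^2sin(φ)^2cos(θ)^2) · ρ^2 sin(φ), so

    ∭_V (∇·F) dV = ∫_0^{2π} ∫_0^{π} ∫_0^{6} (60ρ^2sin(φ)^2cos(θ)^2) · ρ^2 sin(φ) dρ dφ dθ.

Inner (ρ from 0 to 6): 93312sin(φ)^3cos(θ)^2.
Middle (φ from 0 to π): 124416cos(θ)^2.
Outer (θ from 0 to 2π): 124416π.

Therefore ∯_{∂V} F · n dS = 124416π.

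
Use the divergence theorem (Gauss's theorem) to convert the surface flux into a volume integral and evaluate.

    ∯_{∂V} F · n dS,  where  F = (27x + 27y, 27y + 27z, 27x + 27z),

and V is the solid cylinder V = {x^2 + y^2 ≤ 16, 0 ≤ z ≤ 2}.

By the divergence theorem,

    ∯_{∂V} F · n dS = ∭_V (∇ · F) dV.

Compute the divergence:
    ∇ · F = ∂F_x/∂x + ∂F_y/∂y + ∂F_z/∂z = 27 + 27 + 27 = 81.

In cylindrical coordinates, x = r cos(θ), y = r sin(θ), z = z, dV = r dr dθ dz, with 0 ≤ r ≤ 4, 0 ≤ θ ≤ 2π, 0 ≤ z ≤ 2.

The integrand, after substitution and multiplying by the volume element, becomes (81) · r, so

    ∭_V (∇·F) dV = ∫_0^{2π} ∫_0^{4} ∫_0^{2} (81) · r dz dr dθ.

Inner (z from 0 to 2): 162r.
Middle (r from 0 to 4): 1296.
Outer (θ from 0 to 2π): 2592π.

Therefore ∯_{∂V} F · n dS = 2592π.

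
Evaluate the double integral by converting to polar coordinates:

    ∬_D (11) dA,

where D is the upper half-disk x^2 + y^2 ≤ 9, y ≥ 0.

The region D is 0 ≤ r ≤ 3, 0 ≤ θ ≤ π in polar coordinates, where x = r cos(θ), y = r sin(θ), and dA = r dr dθ.

Under the substitution, the integrand becomes 11, so

    ∬_D (11) dA = ∫_{0}^{π} ∫_{0}^{3} (11) · r dr dθ.

Inner integral (in r): ∫_{0}^{3} (11) · r dr = 99/2.

Outer integral (in θ): ∫_{0}^{π} (99/2) dθ = 99π/2.

Therefore ∬_D (11) dA = 99π/2.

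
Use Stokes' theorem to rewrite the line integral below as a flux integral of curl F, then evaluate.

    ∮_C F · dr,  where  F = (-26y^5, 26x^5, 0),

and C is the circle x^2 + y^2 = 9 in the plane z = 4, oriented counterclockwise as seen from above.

Let S be the flat disk x^2 + y^2 ≤ 9 in the plane z = 4, with upward unit normal n̂ = ẑ. By Stokes' theorem,

    ∮_C F · dr = ∬_S (∇ × F) · n̂ dS = ∬_D (curl F)_z dA,

where D is the disk x^2 + y^2 ≤ 9.

Compute the curl of F = (-26y^5, 26x^5, 0):
    (∇ × F)_x = ∂F_z/∂y - ∂F_y/∂z = 0,
    (∇ × F)_y = ∂F_x/∂z - ∂F_z/∂x = 0,
    (∇ × F)_z = ∂F_y/∂x - ∂F_x/∂y = 130x^4 + 130y^4.

On z = 4, (curl F)_z = 130x^4 + 130y^4.

Convert to polar (x = r cos θ, y = r sin θ, dA = r dr dθ); the integrand becomes 130r^4(sin(θ)^4 + cos(θ)^4), so

    ∬_D (curl F)_z dA = ∫_0^{2π} ∫_0^{3} (130r^4(sin(θ)^4 + cos(θ)^4)) · r dr dθ.

Inner (r from 0 to 3): 15795sin(θ)^4 + 15795cos(θ)^4.
Outer (θ from 0 to 2π): 47385π/2.

Therefore ∮_C F · dr = 47385π/2.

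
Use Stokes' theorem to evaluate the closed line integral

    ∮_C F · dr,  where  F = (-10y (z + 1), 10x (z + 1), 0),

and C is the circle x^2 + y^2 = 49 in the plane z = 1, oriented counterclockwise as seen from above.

Let S be the flat disk x^2 + y^2 ≤ 49 in the plane z = 1, with upward unit normal n̂ = ẑ. By Stokes' theorem,

    ∮_C F · dr = ∬_S (∇ × F) · n̂ dS = ∬_D (curl F)_z dA,

where D is the disk x^2 + y^2 ≤ 49.

Compute the curl of F = (-10y (z + 1), 10x (z + 1), 0):
    (∇ × F)_x = ∂F_z/∂y - ∂F_y/∂z = -10x,
    (∇ × F)_y = ∂F_x/∂z - ∂F_z/∂x = -10y,
    (∇ × F)_z = ∂F_y/∂x - ∂F_x/∂y = 20z + 20.

On z = 1, (curl F)_z = 40.

Convert to polar (x = r cos θ, y = r sin θ, dA = r dr dθ); the integrand becomes 40, so

    ∬_D (curl F)_z dA = ∫_0^{2π} ∫_0^{7} (40) · r dr dθ.

Inner (r from 0 to 7): 980.
Outer (θ from 0 to 2π): 1960π.

Therefore ∮_C F · dr = 1960π.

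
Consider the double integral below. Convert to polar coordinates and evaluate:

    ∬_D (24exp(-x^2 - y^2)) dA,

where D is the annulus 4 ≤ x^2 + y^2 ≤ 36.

The region D is 2 ≤ r ≤ 6, 0 ≤ θ ≤ 2π in polar coordinates, where x = r cos(θ), y = r sin(θ), and dA = r dr dθ.

Under the substitution, the integrand becomes 24exp(-r^2), so

    ∬_D (24exp(-x^2 - y^2)) dA = ∫_{0}^{2π} ∫_{2}^{6} (24exp(-r^2)) · r dr dθ.

Inner integral (in r): ∫_{2}^{6} (24exp(-r^2)) · r dr = -(12 - 12exp(32))exp(-36).

Outer integral (in θ): ∫_{0}^{2π} (-(12 - 12exp(32))exp(-36)) dθ = -24π (1 - exp(32))exp(-36).

Therefore ∬_D (24exp(-x^2 - y^2)) dA = -24π (1 - exp(32))exp(-36).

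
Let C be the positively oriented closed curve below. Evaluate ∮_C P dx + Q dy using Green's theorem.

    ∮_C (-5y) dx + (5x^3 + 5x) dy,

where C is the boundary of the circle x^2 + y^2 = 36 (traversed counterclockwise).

Green's theorem converts the closed line integral into a double integral over the enclosed region D:

    ∮_C P dx + Q dy = ∬_D (∂Q/∂x - ∂P/∂y) dA.

Here P = -5y, Q = 5x^3 + 5x, so

    ∂Q/∂x = 15x^2 + 5,    ∂P/∂y = -5,
    ∂Q/∂x - ∂P/∂y = 15x^2 + 10.

D is the region x^2 + y^2 ≤ 36. Evaluating the double integral:

In polar coordinates (x = r cos θ, y = r sin θ, dA = r dr dθ) the integrand becomes 15r^2cos(θ)^2 + 10, so

    ∬_D (15x^2 + 10) dA = ∫_0^{2π} ∫_0^{6} (15r^2cos(θ)^2 + 10) · r dr dθ.

Inner (r from 0 to 6): 4860cos(θ)^2 + 180.
Outer (θ from 0 to 2π): 5220π.

Therefore ∮_C P dx + Q dy = 5220π.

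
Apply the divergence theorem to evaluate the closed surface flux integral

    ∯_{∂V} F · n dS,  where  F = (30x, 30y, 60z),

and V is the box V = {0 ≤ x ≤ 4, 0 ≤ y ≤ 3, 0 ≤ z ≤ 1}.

By the divergence theorem,

    ∯_{∂V} F · n dS = ∭_V (∇ · F) dV.

Compute the divergence:
    ∇ · F = ∂F_x/∂x + ∂F_y/∂y + ∂F_z/∂z = 30 + 30 + 60 = 120.

V is a rectangular box, so dV = dx dy dz with 0 ≤ x ≤ 4, 0 ≤ y ≤ 3, 0 ≤ z ≤ 1.

Integrate (120) over V as an iterated integral:

    ∭_V (∇·F) dV = ∫_0^{4} ∫_0^{3} ∫_0^{1} (120) dz dy dx.

Inner (z from 0 to 1): 120.
Middle (y from 0 to 3): 360.
Outer (x from 0 to 4): 1440.

Therefore ∯_{∂V} F · n dS = 1440.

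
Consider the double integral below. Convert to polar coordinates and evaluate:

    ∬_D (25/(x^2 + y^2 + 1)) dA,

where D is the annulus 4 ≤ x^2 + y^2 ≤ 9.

The region D is 2 ≤ r ≤ 3, 0 ≤ θ ≤ 2π in polar coordinates, where x = r cos(θ), y = r sin(θ), and dA = r dr dθ.

Under the substitution, the integrand becomes 25/(r^2 + 1), so

    ∬_D (25/(x^2 + y^2 + 1)) dA = ∫_{0}^{2π} ∫_{2}^{3} (25/(r^2 + 1)) · r dr dθ.

Inner integral (in r): ∫_{2}^{3} (25/(r^2 + 1)) · r dr = 25log(2)/2.

Outer integral (in θ): ∫_{0}^{2π} (25log(2)/2) dθ = 25π log(2).

Therefore ∬_D (25/(x^2 + y^2 + 1)) dA = 25π log(2).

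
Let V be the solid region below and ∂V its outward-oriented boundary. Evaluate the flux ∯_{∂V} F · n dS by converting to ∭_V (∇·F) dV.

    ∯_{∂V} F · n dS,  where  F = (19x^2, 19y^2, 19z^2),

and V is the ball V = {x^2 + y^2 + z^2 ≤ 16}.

By the divergence theorem,

    ∯_{∂V} F · n dS = ∭_V (∇ · F) dV.

Compute the divergence:
    ∇ · F = ∂F_x/∂x + ∂F_y/∂y + ∂F_z/∂z = 38x + 38y + 38z.

In spherical coordinates, x = ρ sin(φ) cos(θ), y = ρ sin(φ) sin(θ), z = ρ cos(φ), dV = ρ^2 sin(φ) dρ dφ dθ, with 0 ≤ ρ ≤ 4, 0 ≤ φ ≤ π, 0 ≤ θ ≤ 2π.

The integrand, after substitution and multiplying by the volume element, becomes (38ρ (sqrt(2)sin(φ)sin(θ + π/4) + cos(φ))) · ρ^2 sin(φ), so

    ∭_V (∇·F) dV = ∫_0^{2π} ∫_0^{π} ∫_0^{4} (38ρ (sqrt(2)sin(φ)sin(θ + π/4) + cos(φ))) · ρ^2 sin(φ) dρ dφ dθ.

Inner (ρ from 0 to 4): 2432(sqrt(2)sin(φ)sin(θ + π/4) + cos(φ))sin(φ).
Middle (φ from 0 to π): 1216sqrt(2)π sin(θ + π/4).
Outer (θ from 0 to 2π): 0.

Therefore ∯_{∂V} F · n dS = 0.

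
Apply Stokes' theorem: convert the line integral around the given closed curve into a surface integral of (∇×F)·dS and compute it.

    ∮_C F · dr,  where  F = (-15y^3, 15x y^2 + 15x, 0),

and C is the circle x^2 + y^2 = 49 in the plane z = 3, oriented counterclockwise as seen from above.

Let S be the flat disk x^2 + y^2 ≤ 49 in the plane z = 3, with upward unit normal n̂ = ẑ. By Stokes' theorem,

    ∮_C F · dr = ∬_S (∇ × F) · n̂ dS = ∬_D (curl F)_z dA,

where D is the disk x^2 + y^2 ≤ 49.

Compute the curl of F = (-15y^3, 15x y^2 + 15x, 0):
    (∇ × F)_x = ∂F_z/∂y - ∂F_y/∂z = 0,
    (∇ × F)_y = ∂F_x/∂z - ∂F_z/∂x = 0,
    (∇ × F)_z = ∂F_y/∂x - ∂F_x/∂y = 60y^2 + 15.

On z = 3, (curl F)_z = 60y^2 + 15.

Convert to polar (x = r cos θ, y = r sin θ, dA = r dr dθ); the integrand becomes 60r^2sin(θ)^2 + 15, so

    ∬_D (curl F)_z dA = ∫_0^{2π} ∫_0^{7} (60r^2sin(θ)^2 + 15) · r dr dθ.

Inner (r from 0 to 7): 36015sin(θ)^2 + 735/2.
Outer (θ from 0 to 2π): 36750π.

Therefore ∮_C F · dr = 36750π.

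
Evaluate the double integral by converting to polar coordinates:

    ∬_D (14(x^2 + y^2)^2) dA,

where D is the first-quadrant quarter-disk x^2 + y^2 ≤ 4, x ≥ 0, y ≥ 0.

The region D is 0 ≤ r ≤ 2, 0 ≤ θ ≤ π/2 in polar coordinates, where x = r cos(θ), y = r sin(θ), and dA = r dr dθ.

Under the substitution, the integrand becomes 14r^4, so

    ∬_D (14(x^2 + y^2)^2) dA = ∫_{0}^{π/2} ∫_{0}^{2} (14r^4) · r dr dθ.

Inner integral (in r): ∫_{0}^{2} (14r^4) · r dr = 448/3.

Outer integral (in θ): ∫_{0}^{π/2} (448/3) dθ = 224π/3.

Therefore ∬_D (14(x^2 + y^2)^2) dA = 224π/3.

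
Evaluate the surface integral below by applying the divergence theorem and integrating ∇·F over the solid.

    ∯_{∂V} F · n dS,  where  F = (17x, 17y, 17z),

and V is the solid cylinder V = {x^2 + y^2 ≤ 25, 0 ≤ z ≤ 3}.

By the divergence theorem,

    ∯_{∂V} F · n dS = ∭_V (∇ · F) dV.

Compute the divergence:
    ∇ · F = ∂F_x/∂x + ∂F_y/∂y + ∂F_z/∂z = 17 + 17 + 17 = 51.

In cylindrical coordinates, x = r cos(θ), y = r sin(θ), z = z, dV = r dr dθ dz, with 0 ≤ r ≤ 5, 0 ≤ θ ≤ 2π, 0 ≤ z ≤ 3.

The integrand, after substitution and multiplying by the volume element, becomes (51) · r, so

    ∭_V (∇·F) dV = ∫_0^{2π} ∫_0^{5} ∫_0^{3} (51) · r dz dr dθ.

Inner (z from 0 to 3): 153r.
Middle (r from 0 to 5): 3825/2.
Outer (θ from 0 to 2π): 3825π.

Therefore ∯_{∂V} F · n dS = 3825π.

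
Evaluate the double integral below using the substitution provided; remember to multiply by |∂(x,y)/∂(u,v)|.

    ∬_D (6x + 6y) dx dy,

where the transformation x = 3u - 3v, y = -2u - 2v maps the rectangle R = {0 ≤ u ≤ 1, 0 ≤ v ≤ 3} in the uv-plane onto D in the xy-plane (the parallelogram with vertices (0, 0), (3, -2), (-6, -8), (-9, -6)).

Compute the Jacobian determinant of (x, y) with respect to (u, v):

    ∂(x,y)/∂(u,v) = | 3  -3 | = (3)(-2) - (-3)(-2) = -12.
                   | -2  -2 |

Its absolute value is |J| = 12 (the area scaling factor).

Substituting x = 3u - 3v, y = -2u - 2v into the integrand,

    6x + 6y → 6u - 30v,

so the integral becomes

    ∬_R (6u - 30v) · |J| du dv = ∫_0^1 ∫_0^3 (72u - 360v) dv du.

Inner (v): 216u - 1620.
Outer (u): -1512.

Therefore ∬_D (6x + 6y) dx dy = -1512.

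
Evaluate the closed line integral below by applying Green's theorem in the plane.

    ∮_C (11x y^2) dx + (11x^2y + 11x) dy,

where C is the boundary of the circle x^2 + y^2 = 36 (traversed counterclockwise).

Green's theorem converts the closed line integral into a double integral over the enclosed region D:

    ∮_C P dx + Q dy = ∬_D (∂Q/∂x - ∂P/∂y) dA.

Here P = 11x y^2, Q = 11x^2y + 11x, so

    ∂Q/∂x = 22x y + 11,    ∂P/∂y = 22x y,
    ∂Q/∂x - ∂P/∂y = 11.

D is the region x^2 + y^2 ≤ 36. Evaluating the double integral:

In polar coordinates (x = r cos θ, y = r sin θ, dA = r dr dθ) the integrand becomes 11, so

    ∬_D (11) dA = ∫_0^{2π} ∫_0^{6} (11) · r dr dθ.

Inner (r from 0 to 6): 198.
Outer (θ from 0 to 2π): 396π.

Therefore ∮_C P dx + Q dy = 396π.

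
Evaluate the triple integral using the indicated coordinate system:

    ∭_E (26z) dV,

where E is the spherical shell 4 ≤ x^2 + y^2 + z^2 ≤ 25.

In spherical coordinates, x = ρ sin(φ) cos(θ), y = ρ sin(φ) sin(θ), z = ρ cos(φ), and dV = ρ^2 sin(φ) dρ dφ dθ.

The integrand becomes 26ρ cos(φ), so

    ∭_E (26z) dV = ∫_{0}^{2π} ∫_{0}^{π} ∫_{2}^{5} (26ρ cos(φ)) · ρ^2 sin(φ) dρ dφ dθ.

Inner (ρ): 7917sin(2φ)/4.
Middle (φ): 0.
Outer (θ): 0.

Therefore the triple integral equals 0.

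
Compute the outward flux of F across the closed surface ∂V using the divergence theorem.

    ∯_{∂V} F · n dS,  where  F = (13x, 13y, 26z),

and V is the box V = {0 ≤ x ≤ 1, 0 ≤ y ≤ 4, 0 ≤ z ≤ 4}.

By the divergence theorem,

    ∯_{∂V} F · n dS = ∭_V (∇ · F) dV.

Compute the divergence:
    ∇ · F = ∂F_x/∂x + ∂F_y/∂y + ∂F_z/∂z = 13 + 13 + 26 = 52.

V is a rectangular box, so dV = dx dy dz with 0 ≤ x ≤ 1, 0 ≤ y ≤ 4, 0 ≤ z ≤ 4.

Integrate (52) over V as an iterated integral:

    ∭_V (∇·F) dV = ∫_0^{1} ∫_0^{4} ∫_0^{4} (52) dz dy dx.

Inner (z from 0 to 4): 208.
Middle (y from 0 to 4): 832.
Outer (x from 0 to 1): 832.

Therefore ∯_{∂V} F · n dS = 832.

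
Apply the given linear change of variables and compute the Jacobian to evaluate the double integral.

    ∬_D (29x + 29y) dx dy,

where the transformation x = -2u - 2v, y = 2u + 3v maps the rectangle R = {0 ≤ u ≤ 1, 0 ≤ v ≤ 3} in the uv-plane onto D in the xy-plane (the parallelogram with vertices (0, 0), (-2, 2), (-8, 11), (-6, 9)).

Compute the Jacobian determinant of (x, y) with respect to (u, v):

    ∂(x,y)/∂(u,v) = | -2  -2 | = (-2)(3) - (-2)(2) = -2.
                   | 2  3 |

Its absolute value is |J| = 2 (the area scaling factor).

Substituting x = -2u - 2v, y = 2u + 3v into the integrand,

    29x + 29y → 29v,

so the integral becomes

    ∬_R (29v) · |J| du dv = ∫_0^1 ∫_0^3 (58v) dv du.

Inner (v): 261.
Outer (u): 261.

Therefore ∬_D (29x + 29y) dx dy = 261.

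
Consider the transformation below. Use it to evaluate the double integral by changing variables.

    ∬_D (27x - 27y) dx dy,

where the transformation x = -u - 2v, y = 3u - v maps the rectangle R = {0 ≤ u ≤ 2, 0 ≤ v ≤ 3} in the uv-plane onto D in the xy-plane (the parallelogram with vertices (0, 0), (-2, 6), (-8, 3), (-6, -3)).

Compute the Jacobian determinant of (x, y) with respect to (u, v):

    ∂(x,y)/∂(u,v) = | -1  -2 | = (-1)(-1) - (-2)(3) = 7.
                   | 3  -1 |

Its absolute value is |J| = 7 (the area scaling factor).

Substituting x = -u - 2v, y = 3u - v into the integrand,

    27x - 27y → -108u - 27v,

so the integral becomes

    ∬_R (-108u - 27v) · |J| du dv = ∫_0^2 ∫_0^3 (-756u - 189v) dv du.

Inner (v): -2268u - 1701/2.
Outer (u): -6237.

Therefore ∬_D (27x - 27y) dx dy = -6237.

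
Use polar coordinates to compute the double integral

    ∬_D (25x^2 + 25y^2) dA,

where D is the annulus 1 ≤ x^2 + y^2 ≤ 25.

The region D is 1 ≤ r ≤ 5, 0 ≤ θ ≤ 2π in polar coordinates, where x = r cos(θ), y = r sin(θ), and dA = r dr dθ.

Under the substitution, the integrand becomes 25r^2, so

    ∬_D (25x^2 + 25y^2) dA = ∫_{0}^{2π} ∫_{1}^{5} (25r^2) · r dr dθ.

Inner integral (in r): ∫_{1}^{5} (25r^2) · r dr = 3900.

Outer integral (in θ): ∫_{0}^{2π} (3900) dθ = 7800π.

Therefore ∬_D (25x^2 + 25y^2) dA = 7800π.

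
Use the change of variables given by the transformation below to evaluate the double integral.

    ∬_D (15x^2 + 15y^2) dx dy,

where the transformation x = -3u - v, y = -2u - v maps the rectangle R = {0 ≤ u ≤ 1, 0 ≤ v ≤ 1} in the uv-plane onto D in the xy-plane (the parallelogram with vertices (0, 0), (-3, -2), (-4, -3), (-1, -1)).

Compute the Jacobian determinant of (x, y) with respect to (u, v):

    ∂(x,y)/∂(u,v) = | -3  -1 | = (-3)(-1) - (-1)(-2) = 1.
                   | -2  -1 |

Its absolute value is |J| = 1 (the area scaling factor).

Substituting x = -3u - v, y = -2u - v into the integrand,

    15x^2 + 15y^2 → 195u^2 + 150u v + 30v^2,

so the integral becomes

    ∬_R (195u^2 + 150u v + 30v^2) · |J| du dv = ∫_0^1 ∫_0^1 (195u^2 + 150u v + 30v^2) dv du.

Inner (v): 195u^2 + 75u + 10.
Outer (u): 225/2.

Therefore ∬_D (15x^2 + 15y^2) dx dy = 225/2.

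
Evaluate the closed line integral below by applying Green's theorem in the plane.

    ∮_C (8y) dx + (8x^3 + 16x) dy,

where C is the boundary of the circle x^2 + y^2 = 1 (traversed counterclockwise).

Green's theorem converts the closed line integral into a double integral over the enclosed region D:

    ∮_C P dx + Q dy = ∬_D (∂Q/∂x - ∂P/∂y) dA.

Here P = 8y, Q = 8x^3 + 16x, so

    ∂Q/∂x = 24x^2 + 16,    ∂P/∂y = 8,
    ∂Q/∂x - ∂P/∂y = 24x^2 + 8.

D is the region x^2 + y^2 ≤ 1. Evaluating the double integral:

In polar coordinates (x = r cos θ, y = r sin θ, dA = r dr dθ) the integrand becomes 24r^2cos(θ)^2 + 8, so

    ∬_D (24x^2 + 8) dA = ∫_0^{2π} ∫_0^{1} (24r^2cos(θ)^2 + 8) · r dr dθ.

Inner (r from 0 to 1): 6cos(θ)^2 + 4.
Outer (θ from 0 to 2π): 14π.

Therefore ∮_C P dx + Q dy = 14π.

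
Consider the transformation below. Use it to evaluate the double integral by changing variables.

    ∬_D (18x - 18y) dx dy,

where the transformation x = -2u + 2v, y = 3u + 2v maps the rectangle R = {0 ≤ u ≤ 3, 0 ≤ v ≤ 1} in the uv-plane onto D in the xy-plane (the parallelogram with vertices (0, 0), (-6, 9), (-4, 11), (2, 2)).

Compute the Jacobian determinant of (x, y) with respect to (u, v):

    ∂(x,y)/∂(u,v) = | -2  2 | = (-2)(2) - (2)(3) = -10.
                   | 3  2 |

Its absolute value is |J| = 10 (the area scaling factor).

Substituting x = -2u + 2v, y = 3u + 2v into the integrand,

    18x - 18y → -90u,

so the integral becomes

    ∬_R (-90u) · |J| du dv = ∫_0^3 ∫_0^1 (-900u) dv du.

Inner (v): -900u.
Outer (u): -4050.

Therefore ∬_D (18x - 18y) dx dy = -4050.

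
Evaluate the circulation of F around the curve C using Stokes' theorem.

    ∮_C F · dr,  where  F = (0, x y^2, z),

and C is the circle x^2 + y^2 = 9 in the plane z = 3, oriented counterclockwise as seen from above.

Let S be the flat disk x^2 + y^2 ≤ 9 in the plane z = 3, with upward unit normal n̂ = ẑ. By Stokes' theorem,

    ∮_C F · dr = ∬_S (∇ × F) · n̂ dS = ∬_D (curl F)_z dA,

where D is the disk x^2 + y^2 ≤ 9.

Compute the curl of F = (0, x y^2, z):
    (∇ × F)_x = ∂F_z/∂y - ∂F_y/∂z = 0,
    (∇ × F)_y = ∂F_x/∂z - ∂F_z/∂x = 0,
    (∇ × F)_z = ∂F_y/∂x - ∂F_x/∂y = y^2.

On z = 3, (curl F)_z = y^2.

Convert to polar (x = r cos θ, y = r sin θ, dA = r dr dθ); the integrand becomes r^2sin(θ)^2, so

    ∬_D (curl F)_z dA = ∫_0^{2π} ∫_0^{3} (r^2sin(θ)^2) · r dr dθ.

Inner (r from 0 to 3): 81sin(θ)^2/4.
Outer (θ from 0 to 2π): 81π/4.

Therefore ∮_C F · dr = 81π/4.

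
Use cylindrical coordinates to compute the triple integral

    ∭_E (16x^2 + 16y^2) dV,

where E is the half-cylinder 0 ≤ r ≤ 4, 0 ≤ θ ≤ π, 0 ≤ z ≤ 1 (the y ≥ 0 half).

In cylindrical coordinates, x = r cos(θ), y = r sin(θ), z = z, and dV = r dr dθ dz.

The integrand becomes 16r^2, so

    ∭_E (16x^2 + 16y^2) dV = ∫_{0}^{π} ∫_{0}^{4} ∫_{0}^{1} (16r^2) · r dz dr dθ.

Inner (z): 16r^3.
Middle (r from 0 to 4): 1024.
Outer (θ): 1024π.

Therefore the triple integral equals 1024π.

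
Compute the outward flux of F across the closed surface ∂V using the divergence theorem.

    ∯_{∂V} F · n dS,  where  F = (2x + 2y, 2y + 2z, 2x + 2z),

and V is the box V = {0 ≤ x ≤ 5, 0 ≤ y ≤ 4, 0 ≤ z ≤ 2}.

By the divergence theorem,

    ∯_{∂V} F · n dS = ∭_V (∇ · F) dV.

Compute the divergence:
    ∇ · F = ∂F_x/∂x + ∂F_y/∂y + ∂F_z/∂z = 2 + 2 + 2 = 6.

V is a rectangular box, so dV = dx dy dz with 0 ≤ x ≤ 5, 0 ≤ y ≤ 4, 0 ≤ z ≤ 2.

Integrate (6) over V as an iterated integral:

    ∭_V (∇·F) dV = ∫_0^{5} ∫_0^{4} ∫_0^{2} (6) dz dy dx.

Inner (z from 0 to 2): 12.
Middle (y from 0 to 4): 48.
Outer (x from 0 to 5): 240.

Therefore ∯_{∂V} F · n dS = 240.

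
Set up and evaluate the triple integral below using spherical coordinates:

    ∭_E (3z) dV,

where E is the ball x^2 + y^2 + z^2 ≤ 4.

In spherical coordinates, x = ρ sin(φ) cos(θ), y = ρ sin(φ) sin(θ), z = ρ cos(φ), and dV = ρ^2 sin(φ) dρ dφ dθ.

The integrand becomes 3ρ cos(φ), so

    ∭_E (3z) dV = ∫_{0}^{2π} ∫_{0}^{π} ∫_{0}^{2} (3ρ cos(φ)) · ρ^2 sin(φ) dρ dφ dθ.

Inner (ρ): 6sin(2φ).
Middle (φ): 0.
Outer (θ): 0.

Therefore the triple integral equals 0.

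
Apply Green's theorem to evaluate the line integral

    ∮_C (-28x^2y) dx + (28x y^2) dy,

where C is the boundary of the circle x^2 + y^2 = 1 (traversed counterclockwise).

Green's theorem converts the closed line integral into a double integral over the enclosed region D:

    ∮_C P dx + Q dy = ∬_D (∂Q/∂x - ∂P/∂y) dA.

Here P = -28x^2y, Q = 28x y^2, so

    ∂Q/∂x = 28y^2,    ∂P/∂y = -28x^2,
    ∂Q/∂x - ∂P/∂y = 28x^2 + 28y^2.

D is the region x^2 + y^2 ≤ 1. Evaluating the double integral:

In polar coordinates (x = r cos θ, y = r sin θ, dA = r dr dθ) the integrand becomes 28r^2, so

    ∬_D (28x^2 + 28y^2) dA = ∫_0^{2π} ∫_0^{1} (28r^2) · r dr dθ.

Inner (r from 0 to 1): 7.
Outer (θ from 0 to 2π): 14π.

Therefore ∮_C P dx + Q dy = 14π.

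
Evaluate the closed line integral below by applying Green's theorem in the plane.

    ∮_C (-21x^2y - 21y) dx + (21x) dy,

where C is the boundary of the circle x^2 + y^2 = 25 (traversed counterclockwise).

Green's theorem converts the closed line integral into a double integral over the enclosed region D:

    ∮_C P dx + Q dy = ∬_D (∂Q/∂x - ∂P/∂y) dA.

Here P = -21x^2y - 21y, Q = 21x, so

    ∂Q/∂x = 21,    ∂P/∂y = -21x^2 - 21,
    ∂Q/∂x - ∂P/∂y = 21x^2 + 42.

D is the region x^2 + y^2 ≤ 25. Evaluating the double integral:

In polar coordinates (x = r cos θ, y = r sin θ, dA = r dr dθ) the integrand becomes 21r^2cos(θ)^2 + 42, so

    ∬_D (21x^2 + 42) dA = ∫_0^{2π} ∫_0^{5} (21r^2cos(θ)^2 + 42) · r dr dθ.

Inner (r from 0 to 5): 13125cos(θ)^2/4 + 525.
Outer (θ from 0 to 2π): 17325π/4.

Therefore ∮_C P dx + Q dy = 17325π/4.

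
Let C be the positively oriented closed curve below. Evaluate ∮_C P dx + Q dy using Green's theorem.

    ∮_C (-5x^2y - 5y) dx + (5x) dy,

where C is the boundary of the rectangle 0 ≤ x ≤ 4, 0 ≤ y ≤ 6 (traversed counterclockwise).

Green's theorem converts the closed line integral into a double integral over the enclosed region D:

    ∮_C P dx + Q dy = ∬_D (∂Q/∂x - ∂P/∂y) dA.

Here P = -5x^2y - 5y, Q = 5x, so

    ∂Q/∂x = 5,    ∂P/∂y = -5x^2 - 5,
    ∂Q/∂x - ∂P/∂y = 5x^2 + 10.

D is the region 0 ≤ x ≤ 4, 0 ≤ y ≤ 6. Evaluating the double integral:

    ∬_D (5x^2 + 10) dA = ∫_0^{4} ∫_0^{6} (5x^2 + 10) dy dx.

Inner (y from 0 to 6): 30x^2 + 60.
Outer (x from 0 to 4): 880.

Therefore ∮_C P dx + Q dy = 880.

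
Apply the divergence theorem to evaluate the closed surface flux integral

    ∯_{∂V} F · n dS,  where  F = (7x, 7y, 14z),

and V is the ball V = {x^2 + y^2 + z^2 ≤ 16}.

By the divergence theorem,

    ∯_{∂V} F · n dS = ∭_V (∇ · F) dV.

Compute the divergence:
    ∇ · F = ∂F_x/∂x + ∂F_y/∂y + ∂F_z/∂z = 7 + 7 + 14 = 28.

In spherical coordinates, x = ρ sin(φ) cos(θ), y = ρ sin(φ) sin(θ), z = ρ cos(φ), dV = ρ^2 sin(φ) dρ dφ dθ, with 0 ≤ ρ ≤ 4, 0 ≤ φ ≤ π, 0 ≤ θ ≤ 2π.

The integrand, after substitution and multiplying by the volume element, becomes (28) · ρ^2 sin(φ), so

    ∭_V (∇·F) dV = ∫_0^{2π} ∫_0^{π} ∫_0^{4} (28) · ρ^2 sin(φ) dρ dφ dθ.

Inner (ρ from 0 to 4): 1792sin(φ)/3.
Middle (φ from 0 to π): 3584/3.
Outer (θ from 0 to 2π): 7168π/3.

Therefore ∯_{∂V} F · n dS = 7168π/3.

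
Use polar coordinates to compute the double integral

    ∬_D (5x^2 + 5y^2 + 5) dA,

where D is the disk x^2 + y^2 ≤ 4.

The region D is 0 ≤ r ≤ 2, 0 ≤ θ ≤ 2π in polar coordinates, where x = r cos(θ), y = r sin(θ), and dA = r dr dθ.

Under the substitution, the integrand becomes 5r^2 + 5, so

    ∬_D (5x^2 + 5y^2 + 5) dA = ∫_{0}^{2π} ∫_{0}^{2} (5r^2 + 5) · r dr dθ.

Inner integral (in r): ∫_{0}^{2} (5r^2 + 5) · r dr = 30.

Outer integral (in θ): ∫_{0}^{2π} (30) dθ = 60π.

Therefore ∬_D (5x^2 + 5y^2 + 5) dA = 60π.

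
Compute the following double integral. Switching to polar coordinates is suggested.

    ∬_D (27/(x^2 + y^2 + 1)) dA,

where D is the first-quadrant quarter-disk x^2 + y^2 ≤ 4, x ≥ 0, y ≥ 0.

The region D is 0 ≤ r ≤ 2, 0 ≤ θ ≤ π/2 in polar coordinates, where x = r cos(θ), y = r sin(θ), and dA = r dr dθ.

Under the substitution, the integrand becomes 27/(r^2 + 1), so

    ∬_D (27/(x^2 + y^2 + 1)) dA = ∫_{0}^{π/2} ∫_{0}^{2} (27/(r^2 + 1)) · r dr dθ.

Inner integral (in r): ∫_{0}^{2} (27/(r^2 + 1)) · r dr = 27log(5)/2.

Outer integral (in θ): ∫_{0}^{π/2} (27log(5)/2) dθ = 27π log(5)/4.

Therefore ∬_D (27/(x^2 + y^2 + 1)) dA = 27π log(5)/4.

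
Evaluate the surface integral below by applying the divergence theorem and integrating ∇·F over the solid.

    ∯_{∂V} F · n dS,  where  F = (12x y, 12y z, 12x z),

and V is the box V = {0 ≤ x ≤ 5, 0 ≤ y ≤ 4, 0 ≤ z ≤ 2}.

By the divergence theorem,

    ∯_{∂V} F · n dS = ∭_V (∇ · F) dV.

Compute the divergence:
    ∇ · F = ∂F_x/∂x + ∂F_y/∂y + ∂F_z/∂z = 12y + 12z + 12x = 12x + 12y + 12z.

V is a rectangular box, so dV = dx dy dz with 0 ≤ x ≤ 5, 0 ≤ y ≤ 4, 0 ≤ z ≤ 2.

Integrate (12x + 12y + 12z) over V as an iterated integral:

    ∭_V (∇·F) dV = ∫_0^{5} ∫_0^{4} ∫_0^{2} (12x + 12y + 12z) dz dy dx.

Inner (z from 0 to 2): 24x + 24y + 24.
Middle (y from 0 to 4): 96x + 288.
Outer (x from 0 to 5): 2640.

Therefore ∯_{∂V} F · n dS = 2640.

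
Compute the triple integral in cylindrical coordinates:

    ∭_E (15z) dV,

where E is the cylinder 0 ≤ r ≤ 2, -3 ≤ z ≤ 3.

In cylindrical coordinates, x = r cos(θ), y = r sin(θ), z = z, and dV = r dr dθ dz.

The integrand becomes 15z, so

    ∭_E (15z) dV = ∫_{0}^{2π} ∫_{0}^{2} ∫_{-3}^{3} (15z) · r dz dr dθ.

Inner (z): 0.
Middle (r from 0 to 2): 0.
Outer (θ): 0.

Therefore the triple integral equals 0.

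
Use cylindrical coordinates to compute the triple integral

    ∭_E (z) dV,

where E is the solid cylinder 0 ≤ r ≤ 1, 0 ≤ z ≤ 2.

In cylindrical coordinates, x = r cos(θ), y = r sin(θ), z = z, and dV = r dr dθ dz.

The integrand becomes z, so

    ∭_E (z) dV = ∫_{0}^{2π} ∫_{0}^{1} ∫_{0}^{2} (z) · r dz dr dθ.

Inner (z): 2r.
Middle (r from 0 to 1): 1.
Outer (θ): 2π.

Therefore the triple integral equals 2π.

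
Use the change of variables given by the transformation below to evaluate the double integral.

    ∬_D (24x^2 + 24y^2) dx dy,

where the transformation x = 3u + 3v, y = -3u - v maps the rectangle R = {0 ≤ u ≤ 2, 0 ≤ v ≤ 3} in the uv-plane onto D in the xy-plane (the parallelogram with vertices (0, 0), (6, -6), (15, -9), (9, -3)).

Compute the Jacobian determinant of (x, y) with respect to (u, v):

    ∂(x,y)/∂(u,v) = | 3  3 | = (3)(-1) - (3)(-3) = 6.
                   | -3  -1 |

Its absolute value is |J| = 6 (the area scaling factor).

Substituting x = 3u + 3v, y = -3u - v into the integrand,

    24x^2 + 24y^2 → 432u^2 + 576u v + 240v^2,

so the integral becomes

    ∬_R (432u^2 + 576u v + 240v^2) · |J| du dv = ∫_0^2 ∫_0^3 (2592u^2 + 3456u v + 1440v^2) dv du.

Inner (v): 7776u^2 + 15552u + 12960.
Outer (u): 77760.

Therefore ∬_D (24x^2 + 24y^2) dx dy = 77760.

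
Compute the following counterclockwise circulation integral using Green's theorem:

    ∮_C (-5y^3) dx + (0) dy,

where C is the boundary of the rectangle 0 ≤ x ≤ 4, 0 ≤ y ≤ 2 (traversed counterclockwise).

Green's theorem converts the closed line integral into a double integral over the enclosed region D:

    ∮_C P dx + Q dy = ∬_D (∂Q/∂x - ∂P/∂y) dA.

Here P = -5y^3, Q = 0, so

    ∂Q/∂x = 0,    ∂P/∂y = -15y^2,
    ∂Q/∂x - ∂P/∂y = 15y^2.

D is the region 0 ≤ x ≤ 4, 0 ≤ y ≤ 2. Evaluating the double integral:

    ∬_D (15y^2) dA = ∫_0^{4} ∫_0^{2} (15y^2) dy dx.

Inner (y from 0 to 2): 40.
Outer (x from 0 to 4): 160.

Therefore ∮_C P dx + Q dy = 160.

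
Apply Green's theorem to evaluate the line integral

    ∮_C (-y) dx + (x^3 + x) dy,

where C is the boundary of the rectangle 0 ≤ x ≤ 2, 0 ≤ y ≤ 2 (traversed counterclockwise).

Green's theorem converts the closed line integral into a double integral over the enclosed region D:

    ∮_C P dx + Q dy = ∬_D (∂Q/∂x - ∂P/∂y) dA.

Here P = -y, Q = x^3 + x, so

    ∂Q/∂x = 3x^2 + 1,    ∂P/∂y = -1,
    ∂Q/∂x - ∂P/∂y = 3x^2 + 2.

D is the region 0 ≤ x ≤ 2, 0 ≤ y ≤ 2. Evaluating the double integral:

    ∬_D (3x^2 + 2) dA = ∫_0^{2} ∫_0^{2} (3x^2 + 2) dy dx.

Inner (y from 0 to 2): 6x^2 + 4.
Outer (x from 0 to 2): 24.

Therefore ∮_C P dx + Q dy = 24.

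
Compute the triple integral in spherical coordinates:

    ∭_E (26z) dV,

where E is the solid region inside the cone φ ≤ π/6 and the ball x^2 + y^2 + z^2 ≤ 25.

In spherical coordinates, x = ρ sin(φ) cos(θ), y = ρ sin(φ) sin(θ), z = ρ cos(φ), and dV = ρ^2 sin(φ) dρ dφ dθ.

The integrand becomes 26ρ cos(φ), so

    ∭_E (26z) dV = ∫_{0}^{2π} ∫_{0}^{π/6} ∫_{0}^{5} (26ρ cos(φ)) · ρ^2 sin(φ) dρ dφ dθ.

Inner (ρ): 8125sin(2φ)/4.
Middle (φ): 8125/16.
Outer (θ): 8125π/8.

Therefore the triple integral equals 8125π/8.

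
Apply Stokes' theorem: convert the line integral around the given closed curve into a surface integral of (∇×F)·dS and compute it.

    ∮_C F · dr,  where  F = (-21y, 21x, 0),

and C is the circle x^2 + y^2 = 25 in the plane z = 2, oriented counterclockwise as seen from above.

Let S be the flat disk x^2 + y^2 ≤ 25 in the plane z = 2, with upward unit normal n̂ = ẑ. By Stokes' theorem,

    ∮_C F · dr = ∬_S (∇ × F) · n̂ dS = ∬_D (curl F)_z dA,

where D is the disk x^2 + y^2 ≤ 25.

Compute the curl of F = (-21y, 21x, 0):
    (∇ × F)_x = ∂F_z/∂y - ∂F_y/∂z = 0,
    (∇ × F)_y = ∂F_x/∂z - ∂F_z/∂x = 0,
    (∇ × F)_z = ∂F_y/∂x - ∂F_x/∂y = 42.

On z = 2, (curl F)_z = 42.

Convert to polar (x = r cos θ, y = r sin θ, dA = r dr dθ); the integrand becomes 42, so

    ∬_D (curl F)_z dA = ∫_0^{2π} ∫_0^{5} (42) · r dr dθ.

Inner (r from 0 to 5): 525.
Outer (θ from 0 to 2π): 1050π.

Therefore ∮_C F · dr = 1050π.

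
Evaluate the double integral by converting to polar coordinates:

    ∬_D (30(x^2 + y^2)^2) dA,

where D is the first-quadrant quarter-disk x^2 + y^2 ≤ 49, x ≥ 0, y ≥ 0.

The region D is 0 ≤ r ≤ 7, 0 ≤ θ ≤ π/2 in polar coordinates, where x = r cos(θ), y = r sin(θ), and dA = r dr dθ.

Under the substitution, the integrand becomes 30r^4, so

    ∬_D (30(x^2 + y^2)^2) dA = ∫_{0}^{π/2} ∫_{0}^{7} (30r^4) · r dr dθ.

Inner integral (in r): ∫_{0}^{7} (30r^4) · r dr = 588245.

Outer integral (in θ): ∫_{0}^{π/2} (588245) dθ = 588245π/2.

Therefore ∬_D (30(x^2 + y^2)^2) dA = 588245π/2.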